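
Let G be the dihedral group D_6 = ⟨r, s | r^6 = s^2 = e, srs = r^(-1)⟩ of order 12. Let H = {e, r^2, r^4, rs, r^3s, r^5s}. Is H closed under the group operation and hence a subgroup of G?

|H| = 6 divides |G| = 12, consistent with Lagrange.
H contains the identity, every element's inverse is in H, and H is closed under ·: it is a subgroup.

Yes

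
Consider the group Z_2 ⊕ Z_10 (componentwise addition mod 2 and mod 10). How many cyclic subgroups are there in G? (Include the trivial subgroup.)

Each element a generates a cyclic subgroup ⟨a⟩; distinct elements may generate the same one (a cyclic group of order d has φ(d) generators).
Cyclic subgroups by order — order 1: 1; order 2: 3; order 5: 1; order 10: 3.
Total: 8.

8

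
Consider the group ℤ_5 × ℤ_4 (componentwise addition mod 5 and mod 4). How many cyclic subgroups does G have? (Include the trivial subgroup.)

A cyclic subgroup of order d is generated by each of its φ(d) elements of order d, so the cyclic subgroups of order d number (#elements of order d)/φ(d).
Cyclic subgroups by order — order 1: 1; order 2: 1; order 4: 1; order 5: 1; order 10: 1; order 20: 1.
Total: 6.

6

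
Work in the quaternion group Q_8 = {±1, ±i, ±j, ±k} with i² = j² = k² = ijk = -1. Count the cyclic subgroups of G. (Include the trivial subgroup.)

5

Group the elements of G by the cyclic subgroup they generate; each cyclic subgroup of order d accounts for φ(d) elements.
Cyclic subgroups by order — order 1: 1; order 2: 1; order 4: 3.
Total: 5.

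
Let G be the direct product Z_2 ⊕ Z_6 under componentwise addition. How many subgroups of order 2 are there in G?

|G| = 12 and 2 | 12, so subgroups of order 2 are possible by Lagrange.
The subgroups of order 2 are: {(0,0), (0,3)}; {(0,0), (1,0)}; {(0,0), (1,3)}.
So G has 3 subgroups of order 2.

3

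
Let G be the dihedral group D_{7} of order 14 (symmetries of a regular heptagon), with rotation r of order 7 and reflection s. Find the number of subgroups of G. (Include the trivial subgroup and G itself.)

|G| = 14, so by Lagrange every subgroup order divides 14. Divisors: 1, 2, 7, 14.
Subgroups by order — order 1: 1; order 2: 7; order 7: 1; order 14: 1.
Total: 1 + 7 + 1 + 1 = 10.

10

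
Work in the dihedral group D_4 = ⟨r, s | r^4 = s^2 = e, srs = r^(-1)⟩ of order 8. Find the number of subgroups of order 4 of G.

3

|G| = 8 and 4 | 8, so subgroups of order 4 are possible by Lagrange.
The subgroups of order 4 are: {e, r, r^2, r^3}; {e, r^2, s, r^2s}; {e, r^2, rs, r^3s}.
So G has 3 subgroups of order 4.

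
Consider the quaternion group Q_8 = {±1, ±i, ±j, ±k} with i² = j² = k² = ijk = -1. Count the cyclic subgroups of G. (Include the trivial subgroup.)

5

A cyclic subgroup of order d is generated by each of its φ(d) elements of order d, so the cyclic subgroups of order d number (#elements of order d)/φ(d).
Cyclic subgroups by order — order 1: 1; order 2: 1; order 4: 3.
Total: 5.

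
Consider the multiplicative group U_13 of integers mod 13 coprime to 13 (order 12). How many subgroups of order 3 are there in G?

1

|G| = 12 and 3 | 12, so subgroups of order 3 are possible by Lagrange.
The subgroups of order 3 are: {1, 3, 9}.
So G has 1 subgroup of order 3.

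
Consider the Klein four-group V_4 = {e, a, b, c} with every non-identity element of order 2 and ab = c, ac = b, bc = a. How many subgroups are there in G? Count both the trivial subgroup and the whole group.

|G| = 4, so by Lagrange every subgroup order divides 4. Divisors: 1, 2, 4.
Subgroups by order — order 1: 1; order 2: 3; order 4: 1.
Total: 1 + 3 + 1 = 5.

5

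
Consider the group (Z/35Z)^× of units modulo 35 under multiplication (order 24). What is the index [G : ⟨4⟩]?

|⟨4⟩| = 6 and |G| = 24.
By Lagrange, [G : H] = |G|/|H| = 24/6 = 4.

4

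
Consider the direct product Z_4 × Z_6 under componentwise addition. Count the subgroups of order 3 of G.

1

|G| = 24 and 3 | 24, so subgroups of order 3 are possible by Lagrange.
The subgroups of order 3 are: {(0,0), (0,2), (0,4)}.
So G has 1 subgroup of order 3.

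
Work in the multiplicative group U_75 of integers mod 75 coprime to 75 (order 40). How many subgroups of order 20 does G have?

3

|G| = 40 and 20 | 40, so subgroups of order 20 are possible by Lagrange.
The subgroups of order 20 are: {1, 4, 11, 14, 16, 19, 26, 29, 31, 34, 41, 44, 46, 49, 56, 59, 61, 64, 71, 74}; {1, 4, 7, 13, 16, 19, 22, 28, 31, 34, 37, 43, 46, 49, 52, 58, 61, 64, 67, 73}; {1, 2, 4, 8, 16, 17, 19, 23, 31, 32, 34, 38, 46, 47, 49, 53, 61, 62, 64, 68}.
So G has 3 subgroups of order 20.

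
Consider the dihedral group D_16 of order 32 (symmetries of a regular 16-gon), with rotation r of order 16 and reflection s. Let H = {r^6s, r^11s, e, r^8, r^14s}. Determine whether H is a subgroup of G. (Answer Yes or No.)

No

|H| = 5 does not divide |G| = 32, so by Lagrange H is not a subgroup.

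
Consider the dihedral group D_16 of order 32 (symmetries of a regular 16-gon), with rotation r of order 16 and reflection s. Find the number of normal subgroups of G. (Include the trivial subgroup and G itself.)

8

G has 36 subgroups. Checking conjugation-invariance by order — order 1: 1/1 normal; order 2: 1/17 normal; order 4: 1/9 normal; order 8: 1/5 normal; order 16: 3/3 normal; order 32: 1/1 normal.
Total normal subgroups: 8.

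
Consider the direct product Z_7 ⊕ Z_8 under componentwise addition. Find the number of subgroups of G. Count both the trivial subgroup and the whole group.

8

|G| = 56, so by Lagrange every subgroup order divides 56. Divisors: 1, 2, 4, 7, 8, 14, 28, 56.
Subgroups by order — order 1: 1; order 2: 1; order 4: 1; order 7: 1; order 8: 1; order 14: 1; order 28: 1; order 56: 1.
Total: 1 + 1 + 1 + 1 + 1 + 1 + 1 + 1 = 8.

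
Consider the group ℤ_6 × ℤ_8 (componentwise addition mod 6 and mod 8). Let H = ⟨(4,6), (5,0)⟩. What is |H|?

24

|⟨(4,6)⟩| = 12 and |⟨(5,0)⟩| = 6, so |H| is a multiple of lcm(12, 6) = 12 and divides |G| = 48.
Closing under the operation: H = {(0,0), (0,2), (0,4), (0,6), (1,0), (1,2), (1,4), (1,6), (2,0), (2,2), (2,4), (2,6), (3,0), (3,2), (3,4), (3,6), (4,0), (4,2), (4,4), (4,6), (5,0), (5,2), (5,4), (5,6)}, so |H| = 24.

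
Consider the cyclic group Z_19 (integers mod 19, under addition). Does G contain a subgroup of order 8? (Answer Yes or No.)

No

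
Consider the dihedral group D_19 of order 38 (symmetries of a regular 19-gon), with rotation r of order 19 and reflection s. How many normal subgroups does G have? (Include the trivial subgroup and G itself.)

G has 22 subgroups. Checking conjugation-invariance by order — order 1: 1/1 normal; order 2: 0/19 normal; order 19: 1/1 normal; order 38: 1/1 normal.
Total normal subgroups: 3.

3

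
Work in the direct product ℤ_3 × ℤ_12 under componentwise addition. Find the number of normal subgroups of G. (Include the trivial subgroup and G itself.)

G is abelian, so every subgroup is normal.
G has 18 subgroups in total, hence 18 normal subgroups.

18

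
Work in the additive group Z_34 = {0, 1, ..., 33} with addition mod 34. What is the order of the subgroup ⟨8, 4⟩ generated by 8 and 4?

17

|⟨8⟩| = 17 and |⟨4⟩| = 17, so |H| is a multiple of lcm(17, 17) = 17 and divides |G| = 34.
Closing under the operation: H = {0, 2, 4, 6, 8, 10, 12, 14, 16, 18, 20, 22, 24, 26, 28, 30, 32}, so |H| = 17.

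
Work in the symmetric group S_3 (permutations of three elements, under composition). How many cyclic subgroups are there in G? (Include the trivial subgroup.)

Group the elements of G by the cyclic subgroup they generate; each cyclic subgroup of order d accounts for φ(d) elements.
Cyclic subgroups by order — order 1: 1; order 2: 3; order 3: 1.
Total: 5.

5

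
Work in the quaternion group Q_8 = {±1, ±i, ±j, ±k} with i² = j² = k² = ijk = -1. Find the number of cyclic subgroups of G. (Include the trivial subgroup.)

5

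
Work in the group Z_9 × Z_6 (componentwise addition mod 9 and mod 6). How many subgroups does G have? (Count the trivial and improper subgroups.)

20

|G| = 54, so by Lagrange every subgroup order divides 54. Divisors: 1, 2, 3, 6, 9, 18, 27, 54.
Subgroups by order — order 1: 1; order 2: 1; order 3: 4; order 6: 4; order 9: 4; order 18: 4; order 27: 1; order 54: 1.
Total: 1 + 1 + 4 + 4 + 4 + 4 + 1 + 1 = 20.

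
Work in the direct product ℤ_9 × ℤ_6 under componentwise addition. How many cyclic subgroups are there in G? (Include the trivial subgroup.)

16

Group the elements of G by the cyclic subgroup they generate; each cyclic subgroup of order d accounts for φ(d) elements.
Cyclic subgroups by order — order 1: 1; order 2: 1; order 3: 4; order 6: 4; order 9: 3; order 18: 3.
Total: 16.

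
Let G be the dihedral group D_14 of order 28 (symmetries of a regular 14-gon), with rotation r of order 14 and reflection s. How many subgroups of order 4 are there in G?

|G| = 28 and 4 | 28, so subgroups of order 4 are possible by Lagrange.
The subgroups of order 4 are: {e, r^7, r^3s, r^10s}; {e, r^7, r^4s, r^11s}; {e, r^7, r^5s, r^12s}; {e, r^7, r^6s, r^13s}; … (7 in all).
So G has 7 subgroups of order 4.

7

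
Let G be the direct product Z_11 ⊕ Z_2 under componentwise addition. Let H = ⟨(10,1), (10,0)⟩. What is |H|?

22

|⟨(10,1)⟩| = 22 and |⟨(10,0)⟩| = 11, so |H| is a multiple of lcm(22, 11) = 22 and divides |G| = 22.
Closing {(10,1), (10,0)} under the group operation gives all of G, so |H| = 22.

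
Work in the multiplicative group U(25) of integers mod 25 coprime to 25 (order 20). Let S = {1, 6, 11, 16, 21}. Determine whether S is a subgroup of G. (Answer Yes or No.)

Yes

|S| = 5 divides |G| = 20, consistent with Lagrange.
S contains the identity, every element's inverse is in S, and S is closed under ·: it is a subgroup.
In fact S = ⟨16⟩.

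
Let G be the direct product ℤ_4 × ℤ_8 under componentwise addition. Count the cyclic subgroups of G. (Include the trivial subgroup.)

14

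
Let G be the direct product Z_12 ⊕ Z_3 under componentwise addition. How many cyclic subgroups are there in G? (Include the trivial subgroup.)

Group the elements of G by the cyclic subgroup they generate; each cyclic subgroup of order d accounts for φ(d) elements.
Cyclic subgroups by order — order 1: 1; order 2: 1; order 3: 4; order 4: 1; order 6: 4; order 12: 4.
Total: 15.

15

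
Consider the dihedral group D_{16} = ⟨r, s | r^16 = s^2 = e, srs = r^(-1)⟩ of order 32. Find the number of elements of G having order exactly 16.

8

The elements of order 16 are: r, r^3, r^5, r^7, r^9, r^11, r^13, r^15.
That's 8.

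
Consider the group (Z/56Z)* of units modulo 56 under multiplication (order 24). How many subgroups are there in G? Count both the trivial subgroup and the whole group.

32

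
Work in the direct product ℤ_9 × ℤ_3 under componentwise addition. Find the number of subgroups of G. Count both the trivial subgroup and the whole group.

10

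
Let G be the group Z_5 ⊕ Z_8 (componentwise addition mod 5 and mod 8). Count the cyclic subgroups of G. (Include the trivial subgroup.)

A cyclic subgroup of order d is generated by each of its φ(d) elements of order d, so the cyclic subgroups of order d number (#elements of order d)/φ(d).
Cyclic subgroups by order — order 1: 1; order 2: 1; order 4: 1; order 5: 1; order 8: 1; order 10: 1; order 20: 1; order 40: 1.
Total: 8.

8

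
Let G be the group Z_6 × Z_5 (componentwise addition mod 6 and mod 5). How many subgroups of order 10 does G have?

1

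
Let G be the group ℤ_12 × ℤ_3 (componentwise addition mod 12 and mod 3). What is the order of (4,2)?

3

The order of (4,2) in Z_12 × Z_3 is lcm(ord(4) in Z_12, ord(2) in Z_3).
ord(4) = 3 and ord(2) = 3, so |⟨(4,2)⟩| = lcm(3, 3) = 3.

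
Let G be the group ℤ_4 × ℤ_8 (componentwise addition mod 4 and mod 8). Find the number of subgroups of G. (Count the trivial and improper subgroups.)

22

|G| = 32, so by Lagrange every subgroup order divides 32. Divisors: 1, 2, 4, 8, 16, 32.
Subgroups by order — order 1: 1; order 2: 3; order 4: 7; order 8: 7; order 16: 3; order 32: 1.
Total: 1 + 3 + 7 + 7 + 3 + 1 = 22.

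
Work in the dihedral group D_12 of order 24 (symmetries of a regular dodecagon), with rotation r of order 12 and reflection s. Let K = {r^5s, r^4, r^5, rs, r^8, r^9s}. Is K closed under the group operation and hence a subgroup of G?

No

The identity e ∉ K, so K is not a subgroup.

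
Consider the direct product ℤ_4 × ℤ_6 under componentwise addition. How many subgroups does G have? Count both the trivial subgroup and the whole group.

16

|G| = 24, so by Lagrange every subgroup order divides 24. Divisors: 1, 2, 3, 4, 6, 8, 12, 24.
Subgroups by order — order 1: 1; order 2: 3; order 3: 1; order 4: 3; order 6: 3; order 8: 1; order 12: 3; order 24: 1.
Total: 1 + 3 + 1 + 3 + 3 + 1 + 3 + 1 = 16.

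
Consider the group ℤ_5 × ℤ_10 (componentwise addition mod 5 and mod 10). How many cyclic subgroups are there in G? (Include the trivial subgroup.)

14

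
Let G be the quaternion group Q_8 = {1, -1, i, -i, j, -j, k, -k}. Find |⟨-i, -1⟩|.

|⟨-i⟩| = 4 and |⟨-1⟩| = 2, so |H| is a multiple of lcm(4, 2) = 4 and divides |G| = 8.
Closing under the operation: H = {1, -1, i, -i}, so |H| = 4.

4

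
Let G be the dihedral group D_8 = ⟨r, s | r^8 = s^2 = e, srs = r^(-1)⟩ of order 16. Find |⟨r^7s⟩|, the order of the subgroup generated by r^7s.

2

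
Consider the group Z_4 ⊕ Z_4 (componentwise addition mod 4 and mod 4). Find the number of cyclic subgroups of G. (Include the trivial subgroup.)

10

A cyclic subgroup of order d is generated by each of its φ(d) elements of order d, so the cyclic subgroups of order d number (#elements of order d)/φ(d).
Cyclic subgroups by order — order 1: 1; order 2: 3; order 4: 6.
Total: 10.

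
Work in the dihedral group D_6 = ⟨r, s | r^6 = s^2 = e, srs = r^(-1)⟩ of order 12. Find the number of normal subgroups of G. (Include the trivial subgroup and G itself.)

7

G has 16 subgroups. Checking conjugation-invariance by order — order 1: 1/1 normal; order 2: 1/7 normal; order 3: 1/1 normal; order 4: 0/3 normal; order 6: 3/3 normal; order 12: 1/1 normal.
Total normal subgroups: 7.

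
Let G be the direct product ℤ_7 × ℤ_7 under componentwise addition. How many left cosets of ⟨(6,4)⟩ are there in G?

7

|⟨(6,4)⟩| = 7 and |G| = 49.
By Lagrange, [G : H] = |G|/|H| = 49/7 = 7.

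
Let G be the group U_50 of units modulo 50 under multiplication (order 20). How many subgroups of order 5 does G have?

1

|G| = 20 and 5 | 20, so subgroups of order 5 are possible by Lagrange.
The subgroups of order 5 are: {1, 11, 21, 31, 41}.
So G has 1 subgroup of order 5.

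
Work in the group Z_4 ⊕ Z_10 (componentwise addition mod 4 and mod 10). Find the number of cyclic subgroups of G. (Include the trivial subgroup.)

12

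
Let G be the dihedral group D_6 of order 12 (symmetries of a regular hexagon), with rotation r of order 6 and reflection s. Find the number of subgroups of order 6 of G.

|G| = 12 and 6 | 12, so subgroups of order 6 are possible by Lagrange.
The subgroups of order 6 are: {e, r, r^2, r^3, r^4, r^5}; {e, r^2, r^4, s, r^2s, r^4s}; {e, r^2, r^4, rs, r^3s, r^5s}.
So G has 3 subgroups of order 6.

3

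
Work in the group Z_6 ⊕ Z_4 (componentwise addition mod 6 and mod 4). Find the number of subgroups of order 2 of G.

|G| = 24 and 2 | 24, so subgroups of order 2 are possible by Lagrange.
The subgroups of order 2 are: {(0,0), (0,2)}; {(0,0), (3,0)}; {(0,0), (3,2)}.
So G has 3 subgroups of order 2.

3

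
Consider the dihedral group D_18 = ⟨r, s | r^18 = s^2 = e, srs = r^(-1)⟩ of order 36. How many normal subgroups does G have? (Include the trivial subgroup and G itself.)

9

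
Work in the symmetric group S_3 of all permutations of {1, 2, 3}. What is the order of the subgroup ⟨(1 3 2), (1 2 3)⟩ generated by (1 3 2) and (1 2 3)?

3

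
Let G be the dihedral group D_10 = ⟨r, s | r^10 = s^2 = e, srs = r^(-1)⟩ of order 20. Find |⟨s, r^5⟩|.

4

|⟨s⟩| = 2 and |⟨r^5⟩| = 2, so |H| is a multiple of lcm(2, 2) = 2 and divides |G| = 20.
Closing under the operation: H = {e, r^5, s, r^5s}, so |H| = 4.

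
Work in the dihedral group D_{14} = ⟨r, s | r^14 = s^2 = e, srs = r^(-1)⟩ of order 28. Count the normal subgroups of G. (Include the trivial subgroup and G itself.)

7

G has 28 subgroups. Checking conjugation-invariance by order — order 1: 1/1 normal; order 2: 1/15 normal; order 4: 0/7 normal; order 7: 1/1 normal; order 14: 3/3 normal; order 28: 1/1 normal.
Total normal subgroups: 7.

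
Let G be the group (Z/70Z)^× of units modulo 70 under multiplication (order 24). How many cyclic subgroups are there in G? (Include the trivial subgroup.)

12

Each element a generates a cyclic subgroup ⟨a⟩; distinct elements may generate the same one (a cyclic group of order d has φ(d) generators).
Cyclic subgroups by order — order 1: 1; order 2: 3; order 3: 1; order 4: 2; order 6: 3; order 12: 2.
Total: 12.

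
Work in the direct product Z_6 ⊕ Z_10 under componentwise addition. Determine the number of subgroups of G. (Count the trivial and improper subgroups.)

20

|G| = 60, so by Lagrange every subgroup order divides 60. Divisors: 1, 2, 3, 4, 5, 6, 10, 12, 15, 20, 30, 60.
Subgroups by order — order 1: 1; order 2: 3; order 3: 1; order 4: 1; order 5: 1; order 6: 3; order 10: 3; order 12: 1; order 15: 1; order 20: 1; order 30: 3; order 60: 1.
Total: 1 + 3 + 1 + 1 + 1 + 3 + 3 + 1 + 1 + 1 + 3 + 1 = 20.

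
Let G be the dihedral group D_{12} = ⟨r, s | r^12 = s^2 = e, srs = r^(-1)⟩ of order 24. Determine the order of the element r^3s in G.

2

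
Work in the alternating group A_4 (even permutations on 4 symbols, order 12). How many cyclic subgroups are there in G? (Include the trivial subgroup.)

8

Each element a generates a cyclic subgroup ⟨a⟩; distinct elements may generate the same one (a cyclic group of order d has φ(d) generators).
Cyclic subgroups by order — order 1: 1; order 2: 3; order 3: 4.
Total: 8.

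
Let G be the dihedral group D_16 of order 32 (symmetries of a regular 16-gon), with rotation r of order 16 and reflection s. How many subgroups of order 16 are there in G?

3

|G| = 32 and 16 | 32, so subgroups of order 16 are possible by Lagrange.
The subgroups of order 16 are: {e, r, r^2, r^3, r^4, r^5, r^6, r^7, r^8, r^9, r^10, r^11, r^12, r^13, r^14, r^15}; {e, r^2, r^4, r^6, r^8, r^10, r^12, r^14, s, r^2s, r^4s, r^6s, r^8s, r^10s, r^12s, r^14s}; {e, r^2, r^4, r^6, r^8, r^10, r^12, r^14, rs, r^3s, r^5s, r^7s, r^9s, r^11s, r^13s, r^15s}.
So G has 3 subgroups of order 16.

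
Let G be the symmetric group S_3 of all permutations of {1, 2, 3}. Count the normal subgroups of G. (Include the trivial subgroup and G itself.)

G has 6 subgroups. Checking conjugation-invariance by order — order 1: 1/1 normal; order 2: 0/3 normal; order 3: 1/1 normal; order 6: 1/1 normal.
Total normal subgroups: 3.

3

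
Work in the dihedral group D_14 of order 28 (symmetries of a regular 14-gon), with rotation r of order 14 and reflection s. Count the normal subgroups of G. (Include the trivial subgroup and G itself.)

7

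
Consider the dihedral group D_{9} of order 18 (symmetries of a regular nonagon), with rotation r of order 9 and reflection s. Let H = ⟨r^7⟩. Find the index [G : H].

2

|⟨r^7⟩| = 9 and |G| = 18.
By Lagrange, [G : H] = |G|/|H| = 18/9 = 2.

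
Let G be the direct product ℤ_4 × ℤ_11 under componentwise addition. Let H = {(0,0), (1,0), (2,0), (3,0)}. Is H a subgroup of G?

|H| = 4 divides |G| = 44, consistent with Lagrange.
H contains the identity, every element's inverse is in H, and H is closed under +: it is a subgroup.
In fact H = ⟨(1,0)⟩.

Yes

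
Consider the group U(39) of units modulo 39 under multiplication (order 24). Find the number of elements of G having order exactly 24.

0

No element of G has order 24 (even though 24 | 24).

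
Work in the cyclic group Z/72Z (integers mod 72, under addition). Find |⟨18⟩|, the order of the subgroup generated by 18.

4

In Z/72Z, the order of an element a is n/gcd(a, n).
gcd(18, 72) = 18, so |⟨18⟩| = 72/18 = 4.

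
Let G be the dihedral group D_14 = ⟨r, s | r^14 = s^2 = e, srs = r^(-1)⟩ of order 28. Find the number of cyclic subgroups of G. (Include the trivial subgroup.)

Group the elements of G by the cyclic subgroup they generate; each cyclic subgroup of order d accounts for φ(d) elements.
Cyclic subgroups by order — order 1: 1; order 2: 15; order 7: 1; order 14: 1.
Total: 18.

18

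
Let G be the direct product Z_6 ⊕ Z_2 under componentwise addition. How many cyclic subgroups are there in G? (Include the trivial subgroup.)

8

Each element a generates a cyclic subgroup ⟨a⟩; distinct elements may generate the same one (a cyclic group of order d has φ(d) generators).
Cyclic subgroups by order — order 1: 1; order 2: 3; order 3: 1; order 6: 3.
Total: 8.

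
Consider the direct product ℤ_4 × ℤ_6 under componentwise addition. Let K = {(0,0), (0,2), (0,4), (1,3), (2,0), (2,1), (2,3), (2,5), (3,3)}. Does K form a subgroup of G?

|K| = 9 does not divide |G| = 24, so by Lagrange K is not a subgroup.

No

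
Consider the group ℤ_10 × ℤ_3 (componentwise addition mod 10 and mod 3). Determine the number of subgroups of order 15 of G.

1

|G| = 30 and 15 | 30, so subgroups of order 15 are possible by Lagrange.
The subgroups of order 15 are: {(0,0), (0,1), (0,2), (2,0), (2,1), (2,2), (4,0), (4,1), (4,2), (6,0), (6,1), (6,2), (8,0), (8,1), (8,2)}.
So G has 1 subgroup of order 15.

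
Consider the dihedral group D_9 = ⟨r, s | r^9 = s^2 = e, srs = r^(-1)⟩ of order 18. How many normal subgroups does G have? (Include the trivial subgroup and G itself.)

4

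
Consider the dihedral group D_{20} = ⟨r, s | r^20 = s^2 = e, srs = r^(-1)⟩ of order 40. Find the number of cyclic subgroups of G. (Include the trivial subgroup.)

Group the elements of G by the cyclic subgroup they generate; each cyclic subgroup of order d accounts for φ(d) elements.
Cyclic subgroups by order — order 1: 1; order 2: 21; order 4: 1; order 5: 1; order 10: 1; order 20: 1.
Total: 26.

26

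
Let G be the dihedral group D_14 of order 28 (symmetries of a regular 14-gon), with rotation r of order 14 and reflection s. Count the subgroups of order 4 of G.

7

|G| = 28 and 4 | 28, so subgroups of order 4 are possible by Lagrange.
The subgroups of order 4 are: {e, r^7, r^3s, r^10s}; {e, r^7, r^4s, r^11s}; {e, r^7, r^5s, r^12s}; {e, r^7, r^6s, r^13s}; … (7 in all).
So G has 7 subgroups of order 4.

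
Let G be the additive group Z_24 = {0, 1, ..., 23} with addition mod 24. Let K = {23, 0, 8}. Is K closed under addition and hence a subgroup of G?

8 ∈ K but its inverse 16 ∉ K, so K is not a subgroup.

No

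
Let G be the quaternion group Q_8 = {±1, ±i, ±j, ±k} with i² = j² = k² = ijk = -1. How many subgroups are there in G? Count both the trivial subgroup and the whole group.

6

|G| = 8, so by Lagrange every subgroup order divides 8. Divisors: 1, 2, 4, 8.
Subgroups by order — order 1: 1; order 2: 1; order 4: 3; order 8: 1.
Total: 1 + 1 + 3 + 1 = 6.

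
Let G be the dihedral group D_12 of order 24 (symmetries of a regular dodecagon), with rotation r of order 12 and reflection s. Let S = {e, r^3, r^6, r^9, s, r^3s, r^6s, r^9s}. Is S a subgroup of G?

Yes

|S| = 8 divides |G| = 24, consistent with Lagrange.
S contains the identity, every element's inverse is in S, and S is closed under ·: it is a subgroup.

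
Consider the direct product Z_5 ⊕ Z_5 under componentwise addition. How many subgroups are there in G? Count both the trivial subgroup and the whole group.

8

|G| = 25, so by Lagrange every subgroup order divides 25. Divisors: 1, 5, 25.
Subgroups by order — order 1: 1; order 5: 6; order 25: 1.
Total: 1 + 6 + 1 = 8.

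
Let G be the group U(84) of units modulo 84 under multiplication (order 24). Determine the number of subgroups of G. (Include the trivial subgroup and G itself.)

32

|G| = 24, so by Lagrange every subgroup order divides 24. Divisors: 1, 2, 3, 4, 6, 8, 12, 24.
Subgroups by order — order 1: 1; order 2: 7; order 3: 1; order 4: 7; order 6: 7; order 8: 1; order 12: 7; order 24: 1.
Total: 1 + 7 + 1 + 7 + 7 + 1 + 7 + 1 = 32.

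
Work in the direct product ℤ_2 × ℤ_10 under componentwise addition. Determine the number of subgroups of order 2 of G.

|G| = 20 and 2 | 20, so subgroups of order 2 are possible by Lagrange.
The subgroups of order 2 are: {(0,0), (0,5)}; {(0,0), (1,0)}; {(0,0), (1,5)}.
So G has 3 subgroups of order 2.

3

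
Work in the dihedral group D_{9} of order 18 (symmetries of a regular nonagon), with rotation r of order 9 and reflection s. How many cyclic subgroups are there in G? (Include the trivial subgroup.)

12

A cyclic subgroup of order d is generated by each of its φ(d) elements of order d, so the cyclic subgroups of order d number (#elements of order d)/φ(d).
Cyclic subgroups by order — order 1: 1; order 2: 9; order 3: 1; order 9: 1.
Total: 12.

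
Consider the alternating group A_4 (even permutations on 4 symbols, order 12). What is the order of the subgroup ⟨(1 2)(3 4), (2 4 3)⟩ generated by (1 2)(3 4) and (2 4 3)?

|⟨(1 2)(3 4)⟩| = 2 and |⟨(2 4 3)⟩| = 3, so |H| is a multiple of lcm(2, 3) = 6 and divides |G| = 12.
Closing {(1 2)(3 4), (2 4 3)} under the group operation gives all of G, so |H| = 12.

12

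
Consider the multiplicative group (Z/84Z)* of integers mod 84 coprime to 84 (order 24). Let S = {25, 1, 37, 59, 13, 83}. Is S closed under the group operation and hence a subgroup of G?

59 ∈ S but its inverse 47 ∉ S, so S is not a subgroup.

No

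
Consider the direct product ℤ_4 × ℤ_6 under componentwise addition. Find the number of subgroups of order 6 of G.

3

|G| = 24 and 6 | 24, so subgroups of order 6 are possible by Lagrange.
The subgroups of order 6 are: {(0,0), (0,1), (0,2), (0,3), (0,4), (0,5)}; {(0,0), (0,2), (0,4), (2,0), (2,2), (2,4)}; {(0,0), (0,2), (0,4), (2,1), (2,3), (2,5)}.
So G has 3 subgroups of order 6.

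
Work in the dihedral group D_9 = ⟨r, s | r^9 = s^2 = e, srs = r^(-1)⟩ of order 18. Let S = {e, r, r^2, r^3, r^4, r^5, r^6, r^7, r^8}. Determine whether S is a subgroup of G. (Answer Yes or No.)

Yes

|S| = 9 divides |G| = 18, consistent with Lagrange.
S contains the identity, every element's inverse is in S, and S is closed under ·: it is a subgroup.
In fact S = ⟨r^4⟩.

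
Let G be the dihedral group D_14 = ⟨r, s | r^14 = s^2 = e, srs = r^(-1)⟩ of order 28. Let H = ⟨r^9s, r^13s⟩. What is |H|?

14

|⟨r^9s⟩| = 2 and |⟨r^13s⟩| = 2, so |H| is a multiple of lcm(2, 2) = 2 and divides |G| = 28.
Closing under the operation: H = {e, r^2, r^4, r^6, r^8, r^10, r^12, rs, r^3s, r^5s, r^7s, r^9s, r^11s, r^13s}, so |H| = 14.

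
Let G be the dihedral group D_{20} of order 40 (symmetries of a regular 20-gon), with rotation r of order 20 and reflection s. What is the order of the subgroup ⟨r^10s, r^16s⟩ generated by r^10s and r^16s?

20

|⟨r^10s⟩| = 2 and |⟨r^16s⟩| = 2, so |H| is a multiple of lcm(2, 2) = 2 and divides |G| = 40.
Closing under the operation: H = {e, r^2, r^4, r^6, r^8, r^10, r^12, r^14, r^16, r^18, s, r^2s, r^4s, r^6s, r^8s, r^10s, r^12s, r^14s, r^16s, r^18s}, so |H| = 20.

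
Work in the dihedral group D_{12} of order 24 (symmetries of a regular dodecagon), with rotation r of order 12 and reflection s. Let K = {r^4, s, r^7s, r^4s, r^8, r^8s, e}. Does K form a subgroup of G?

No

|K| = 7 does not divide |G| = 24, so by Lagrange K is not a subgroup.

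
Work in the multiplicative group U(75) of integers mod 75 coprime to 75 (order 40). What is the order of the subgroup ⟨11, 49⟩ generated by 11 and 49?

|⟨11⟩| = 10 and |⟨49⟩| = 2, so |H| is a multiple of lcm(10, 2) = 10 and divides |G| = 40.
Closing under the operation: H = {1, 4, 11, 14, 16, 19, 26, 29, 31, 34, 41, 44, 46, 49, 56, 59, 61, 64, 71, 74}, so |H| = 20.

20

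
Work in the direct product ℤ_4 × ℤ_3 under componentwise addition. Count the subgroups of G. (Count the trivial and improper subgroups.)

|G| = 12, so by Lagrange every subgroup order divides 12. Divisors: 1, 2, 3, 4, 6, 12.
Subgroups by order — order 1: 1; order 2: 1; order 3: 1; order 4: 1; order 6: 1; order 12: 1.
Total: 1 + 1 + 1 + 1 + 1 + 1 = 6.

6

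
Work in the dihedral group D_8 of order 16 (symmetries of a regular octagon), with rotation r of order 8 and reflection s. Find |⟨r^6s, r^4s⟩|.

|⟨r^6s⟩| = 2 and |⟨r^4s⟩| = 2, so |H| is a multiple of lcm(2, 2) = 2 and divides |G| = 16.
Closing under the operation: H = {e, r^2, r^4, r^6, s, r^2s, r^4s, r^6s}, so |H| = 8.

8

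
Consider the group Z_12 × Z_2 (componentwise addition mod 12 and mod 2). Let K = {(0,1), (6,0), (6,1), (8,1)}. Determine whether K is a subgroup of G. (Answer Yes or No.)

No

The identity (0,0) ∉ K, so K is not a subgroup.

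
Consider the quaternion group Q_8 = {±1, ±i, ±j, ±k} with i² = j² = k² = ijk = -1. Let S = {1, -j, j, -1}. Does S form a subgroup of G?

Yes

|S| = 4 divides |G| = 8, consistent with Lagrange.
S contains the identity, every element's inverse is in S, and S is closed under ·: it is a subgroup.
In fact S = ⟨j⟩.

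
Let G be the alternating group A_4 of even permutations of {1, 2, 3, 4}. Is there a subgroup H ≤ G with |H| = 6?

No

6 | 12, so Lagrange does not rule it out; but checking all subgroups of G, none has order 6.
(A_4 is the standard example that the converse of Lagrange fails.)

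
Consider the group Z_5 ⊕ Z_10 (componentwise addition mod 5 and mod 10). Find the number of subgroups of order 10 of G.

|G| = 50 and 10 | 50, so subgroups of order 10 are possible by Lagrange.
The subgroups of order 10 are: {(0,0), (0,1), (0,2), (0,3), (0,4), (0,5), (0,6), (0,7), (0,8), (0,9)}; {(0,0), (0,5), (1,0), (1,5), (2,0), (2,5), (3,0), (3,5), (4,0), (4,5)}; {(0,0), (0,5), (1,1), (1,6), (2,2), (2,7), (3,3), (3,8), (4,4), (4,9)}; {(0,0), (0,5), (1,2), (1,7), (2,4), (2,9), (3,1), (3,6), (4,3), (4,8)}; … (6 in all).
So G has 6 subgroups of order 10.

6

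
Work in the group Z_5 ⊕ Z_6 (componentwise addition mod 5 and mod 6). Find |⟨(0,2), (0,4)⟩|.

3

|⟨(0,2)⟩| = 3 and |⟨(0,4)⟩| = 3, so |H| is a multiple of lcm(3, 3) = 3 and divides |G| = 30.
Closing under the operation: H = {(0,0), (0,2), (0,4)}, so |H| = 3.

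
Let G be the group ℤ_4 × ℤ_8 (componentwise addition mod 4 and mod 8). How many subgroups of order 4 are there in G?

7

|G| = 32 and 4 | 32, so subgroups of order 4 are possible by Lagrange.
The subgroups of order 4 are: {(0,0), (0,2), (0,4), (0,6)}; {(0,0), (0,4), (2,0), (2,4)}; {(0,0), (0,4), (2,2), (2,6)}; {(0,0), (1,0), (2,0), (3,0)}; … (7 in all).
So G has 7 subgroups of order 4.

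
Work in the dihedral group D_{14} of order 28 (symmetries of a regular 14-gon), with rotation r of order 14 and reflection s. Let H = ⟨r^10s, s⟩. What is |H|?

14

|⟨r^10s⟩| = 2 and |⟨s⟩| = 2, so |H| is a multiple of lcm(2, 2) = 2 and divides |G| = 28.
Closing under the operation: H = {e, r^2, r^4, r^6, r^8, r^10, r^12, s, r^2s, r^4s, r^6s, r^8s, r^10s, r^12s}, so |H| = 14.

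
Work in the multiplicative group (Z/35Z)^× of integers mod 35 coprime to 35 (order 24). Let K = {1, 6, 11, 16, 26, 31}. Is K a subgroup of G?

|K| = 6 divides |G| = 24, consistent with Lagrange.
K contains the identity, every element's inverse is in K, and K is closed under ·: it is a subgroup.
In fact K = ⟨26⟩.

Yes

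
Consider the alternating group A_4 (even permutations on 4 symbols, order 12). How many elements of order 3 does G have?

8

The elements of order 3 are: (2 3 4), (2 4 3), (1 2 3), (1 2 4), (1 3 2), (1 3 4), (1 4 2), (1 4 3).
That's 8.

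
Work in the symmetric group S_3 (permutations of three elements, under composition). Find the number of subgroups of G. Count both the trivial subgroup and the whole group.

|G| = 6, so by Lagrange every subgroup order divides 6. Divisors: 1, 2, 3, 6.
Subgroups by order — order 1: 1; order 2: 3; order 3: 1; order 6: 1.
Total: 1 + 3 + 1 + 1 = 6.

6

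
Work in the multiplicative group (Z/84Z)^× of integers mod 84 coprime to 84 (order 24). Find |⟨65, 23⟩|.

|⟨65⟩| = 6 and |⟨23⟩| = 6, so |H| is a multiple of lcm(6, 6) = 6 and divides |G| = 24.
Closing under the operation: H = {1, 11, 23, 25, 29, 37, 43, 53, 65, 67, 71, 79}, so |H| = 12.

12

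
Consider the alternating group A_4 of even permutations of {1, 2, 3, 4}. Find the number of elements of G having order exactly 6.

0

No element of G has order 6 (even though 6 | 12).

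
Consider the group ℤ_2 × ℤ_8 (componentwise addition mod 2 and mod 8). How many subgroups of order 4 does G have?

3

|G| = 16 and 4 | 16, so subgroups of order 4 are possible by Lagrange.
The subgroups of order 4 are: {(0,0), (0,2), (0,4), (0,6)}; {(0,0), (0,4), (1,0), (1,4)}; {(0,0), (0,4), (1,2), (1,6)}.
So G has 3 subgroups of order 4.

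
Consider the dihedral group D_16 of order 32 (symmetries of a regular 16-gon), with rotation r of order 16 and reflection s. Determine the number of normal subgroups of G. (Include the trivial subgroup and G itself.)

G has 36 subgroups. Checking conjugation-invariance by order — order 1: 1/1 normal; order 2: 1/17 normal; order 4: 1/9 normal; order 8: 1/5 normal; order 16: 3/3 normal; order 32: 1/1 normal.
Total normal subgroups: 8.

8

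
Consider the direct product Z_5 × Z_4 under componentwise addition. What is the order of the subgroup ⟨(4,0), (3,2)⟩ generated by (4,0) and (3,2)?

10

|⟨(4,0)⟩| = 5 and |⟨(3,2)⟩| = 10, so |H| is a multiple of lcm(5, 10) = 10 and divides |G| = 20.
Closing under the operation: H = {(0,0), (0,2), (1,0), (1,2), (2,0), (2,2), (3,0), (3,2), (4,0), (4,2)}, so |H| = 10.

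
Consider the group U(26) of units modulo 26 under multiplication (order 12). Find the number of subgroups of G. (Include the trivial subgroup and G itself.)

6

|G| = 12, so by Lagrange every subgroup order divides 12. Divisors: 1, 2, 3, 4, 6, 12.
Subgroups by order — order 1: 1; order 2: 1; order 3: 1; order 4: 1; order 6: 1; order 12: 1.
Total: 1 + 1 + 1 + 1 + 1 + 1 = 6.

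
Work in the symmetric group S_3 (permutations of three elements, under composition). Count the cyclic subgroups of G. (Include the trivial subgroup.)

Each element a generates a cyclic subgroup ⟨a⟩; distinct elements may generate the same one (a cyclic group of order d has φ(d) generators).
Cyclic subgroups by order — order 1: 1; order 2: 3; order 3: 1.
Total: 5.

5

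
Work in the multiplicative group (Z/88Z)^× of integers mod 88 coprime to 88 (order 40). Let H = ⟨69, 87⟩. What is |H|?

20

|⟨69⟩| = 10 and |⟨87⟩| = 2, so |H| is a multiple of lcm(10, 2) = 10 and divides |G| = 40.
Closing under the operation: H = {1, 5, 7, 9, 19, 25, 35, 37, 39, 43, 45, 49, 51, 53, 63, 69, 79, 81, 83, 87}, so |H| = 20.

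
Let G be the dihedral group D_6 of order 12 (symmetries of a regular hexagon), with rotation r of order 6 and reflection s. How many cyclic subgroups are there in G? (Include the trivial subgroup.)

Group the elements of G by the cyclic subgroup they generate; each cyclic subgroup of order d accounts for φ(d) elements.
Cyclic subgroups by order — order 1: 1; order 2: 7; order 3: 1; order 6: 1.
Total: 10.

10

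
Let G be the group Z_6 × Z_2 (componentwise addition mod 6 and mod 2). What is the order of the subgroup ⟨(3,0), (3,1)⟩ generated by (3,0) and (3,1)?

|⟨(3,0)⟩| = 2 and |⟨(3,1)⟩| = 2, so |H| is a multiple of lcm(2, 2) = 2 and divides |G| = 12.
Closing under the operation: H = {(0,0), (0,1), (3,0), (3,1)}, so |H| = 4.

4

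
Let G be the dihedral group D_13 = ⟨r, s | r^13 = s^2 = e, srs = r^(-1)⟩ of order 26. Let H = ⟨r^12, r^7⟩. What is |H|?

13

|⟨r^12⟩| = 13 and |⟨r^7⟩| = 13, so |H| is a multiple of lcm(13, 13) = 13 and divides |G| = 26.
Closing under the operation: H = {e, r, r^2, r^3, r^4, r^5, r^6, r^7, r^8, r^9, r^10, r^11, r^12}, so |H| = 13.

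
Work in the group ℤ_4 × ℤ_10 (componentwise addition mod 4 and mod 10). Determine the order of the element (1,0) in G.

4

The order of (1,0) in Z_4 × Z_10 is lcm(ord(1) in Z_4, ord(0) in Z_10).
ord(1) = 4 and ord(0) = 1, so |⟨(1,0)⟩| = lcm(4, 1) = 4.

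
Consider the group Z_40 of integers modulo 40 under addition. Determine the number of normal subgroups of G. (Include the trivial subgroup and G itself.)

G is abelian, so every subgroup is normal.
G has 8 subgroups in total, hence 8 normal subgroups.

8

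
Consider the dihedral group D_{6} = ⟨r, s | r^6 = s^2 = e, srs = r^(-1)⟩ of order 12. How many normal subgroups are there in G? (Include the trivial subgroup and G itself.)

G has 16 subgroups. Checking conjugation-invariance by order — order 1: 1/1 normal; order 2: 1/7 normal; order 3: 1/1 normal; order 4: 0/3 normal; order 6: 3/3 normal; order 12: 1/1 normal.
Total normal subgroups: 7.

7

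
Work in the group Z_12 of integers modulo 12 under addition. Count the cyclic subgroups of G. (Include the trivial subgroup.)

6

A cyclic subgroup of order d is generated by each of its φ(d) elements of order d, so the cyclic subgroups of order d number (#elements of order d)/φ(d).
Cyclic subgroups by order — order 1: 1; order 2: 1; order 3: 1; order 4: 1; order 6: 1; order 12: 1.
Total: 6.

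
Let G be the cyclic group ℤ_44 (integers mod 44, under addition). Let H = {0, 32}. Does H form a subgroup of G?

No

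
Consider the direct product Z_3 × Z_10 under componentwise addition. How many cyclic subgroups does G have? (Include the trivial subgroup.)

8

Each element a generates a cyclic subgroup ⟨a⟩; distinct elements may generate the same one (a cyclic group of order d has φ(d) generators).
Cyclic subgroups by order — order 1: 1; order 2: 1; order 3: 1; order 5: 1; order 6: 1; order 10: 1; order 15: 1; order 30: 1.
Total: 8.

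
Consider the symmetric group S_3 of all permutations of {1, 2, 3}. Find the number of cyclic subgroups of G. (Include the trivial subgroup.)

5

Group the elements of G by the cyclic subgroup they generate; each cyclic subgroup of order d accounts for φ(d) elements.
Cyclic subgroups by order — order 1: 1; order 2: 3; order 3: 1.
Total: 5.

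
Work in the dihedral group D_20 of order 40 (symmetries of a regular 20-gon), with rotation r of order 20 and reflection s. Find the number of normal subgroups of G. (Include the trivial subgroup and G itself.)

G has 48 subgroups. Checking conjugation-invariance by order — order 1: 1/1 normal; order 2: 1/21 normal; order 4: 1/11 normal; order 5: 1/1 normal; order 8: 0/5 normal; order 10: 1/5 normal; order 20: 3/3 normal; order 40: 1/1 normal.
Total normal subgroups: 9.

9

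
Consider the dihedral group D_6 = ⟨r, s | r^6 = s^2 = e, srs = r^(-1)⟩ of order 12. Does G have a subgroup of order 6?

Yes

6 | 12. A subgroup of order 6 is {e, r, r^2, r^3, r^4, r^5}.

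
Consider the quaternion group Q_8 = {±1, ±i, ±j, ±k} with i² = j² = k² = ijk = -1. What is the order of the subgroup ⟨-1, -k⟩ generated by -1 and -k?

4

|⟨-1⟩| = 2 and |⟨-k⟩| = 4, so |H| is a multiple of lcm(2, 4) = 4 and divides |G| = 8.
Closing under the operation: H = {1, -1, k, -k}, so |H| = 4.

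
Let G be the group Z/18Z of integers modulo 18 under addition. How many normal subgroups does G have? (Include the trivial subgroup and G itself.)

6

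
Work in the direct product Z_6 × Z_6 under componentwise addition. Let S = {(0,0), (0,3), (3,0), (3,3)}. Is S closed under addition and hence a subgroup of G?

Yes

|S| = 4 divides |G| = 36, consistent with Lagrange.
S contains the identity, every element's inverse is in S, and S is closed under +: it is a subgroup.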